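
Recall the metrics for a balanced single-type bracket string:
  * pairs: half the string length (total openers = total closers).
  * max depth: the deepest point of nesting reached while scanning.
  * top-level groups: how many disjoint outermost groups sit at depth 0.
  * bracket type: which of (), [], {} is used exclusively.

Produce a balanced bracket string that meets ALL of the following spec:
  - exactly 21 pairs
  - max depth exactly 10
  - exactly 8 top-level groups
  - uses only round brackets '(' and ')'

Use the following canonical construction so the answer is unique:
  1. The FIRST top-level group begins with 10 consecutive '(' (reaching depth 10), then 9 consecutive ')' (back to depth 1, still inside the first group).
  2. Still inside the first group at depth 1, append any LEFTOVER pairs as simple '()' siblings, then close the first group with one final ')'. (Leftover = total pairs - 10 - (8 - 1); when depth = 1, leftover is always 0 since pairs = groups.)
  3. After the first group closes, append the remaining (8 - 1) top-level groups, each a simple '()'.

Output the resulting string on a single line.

Answer: (((((((((()))))))))()()()())()()()()()()()

Derivation:
Spec: pairs=21 depth=10 groups=8
Leftover pairs = 21 - 10 - (8-1) = 4
First group: deep chain of depth 10 + 4 sibling pairs
Remaining 7 groups: simple '()' each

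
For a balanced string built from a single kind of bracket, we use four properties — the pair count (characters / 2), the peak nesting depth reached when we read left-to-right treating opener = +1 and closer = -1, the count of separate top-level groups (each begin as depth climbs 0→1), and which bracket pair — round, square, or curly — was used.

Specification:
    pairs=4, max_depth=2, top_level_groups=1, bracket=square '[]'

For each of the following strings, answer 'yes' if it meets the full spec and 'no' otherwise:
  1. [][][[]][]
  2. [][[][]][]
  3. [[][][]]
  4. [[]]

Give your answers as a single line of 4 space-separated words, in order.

String 1 '[][][[]][]': depth seq [1 0 1 0 1 2 1 0 1 0]
  -> pairs=5 depth=2 groups=4 -> no
String 2 '[][[][]][]': depth seq [1 0 1 2 1 2 1 0 1 0]
  -> pairs=5 depth=2 groups=3 -> no
String 3 '[[][][]]': depth seq [1 2 1 2 1 2 1 0]
  -> pairs=4 depth=2 groups=1 -> yes
String 4 '[[]]': depth seq [1 2 1 0]
  -> pairs=2 depth=2 groups=1 -> no

Answer: no no yes no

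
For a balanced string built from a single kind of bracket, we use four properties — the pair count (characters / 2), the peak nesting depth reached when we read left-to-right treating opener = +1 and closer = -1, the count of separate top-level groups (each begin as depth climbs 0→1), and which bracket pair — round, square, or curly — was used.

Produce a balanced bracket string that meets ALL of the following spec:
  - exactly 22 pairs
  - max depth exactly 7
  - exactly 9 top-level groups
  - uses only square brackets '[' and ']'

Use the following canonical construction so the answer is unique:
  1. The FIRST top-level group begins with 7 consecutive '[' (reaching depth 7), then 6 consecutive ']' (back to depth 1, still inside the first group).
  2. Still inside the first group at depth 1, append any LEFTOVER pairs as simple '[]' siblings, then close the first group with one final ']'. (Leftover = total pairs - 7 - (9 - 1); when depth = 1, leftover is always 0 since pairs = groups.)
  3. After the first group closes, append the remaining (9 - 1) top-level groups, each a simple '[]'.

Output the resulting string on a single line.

Answer: [[[[[[[]]]]]][][][][][][][]][][][][][][][][]

Derivation:
Spec: pairs=22 depth=7 groups=9
Leftover pairs = 22 - 7 - (9-1) = 7
First group: deep chain of depth 7 + 7 sibling pairs
Remaining 8 groups: simple '[]' each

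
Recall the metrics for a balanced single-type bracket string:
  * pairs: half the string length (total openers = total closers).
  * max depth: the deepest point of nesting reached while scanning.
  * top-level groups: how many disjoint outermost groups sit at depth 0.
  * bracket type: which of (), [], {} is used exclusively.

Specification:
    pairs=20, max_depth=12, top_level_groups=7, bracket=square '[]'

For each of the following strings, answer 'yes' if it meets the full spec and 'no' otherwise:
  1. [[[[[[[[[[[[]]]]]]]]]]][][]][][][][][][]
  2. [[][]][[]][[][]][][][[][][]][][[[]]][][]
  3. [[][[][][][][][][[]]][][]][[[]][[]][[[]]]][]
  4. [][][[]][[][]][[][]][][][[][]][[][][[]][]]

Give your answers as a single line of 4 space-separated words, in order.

String 1 '[[[[[[[[[[[[]]]]]]]]]]][][]][][][][][][]': depth seq [1 2 3 4 5 6 7 8 9 10 11 12 11 10 9 8 7 6 5 4 3 2 1 2 1 2 1 0 1 0 1 0 1 0 1 0 1 0 1 0]
  -> pairs=20 depth=12 groups=7 -> yes
String 2 '[[][]][[]][[][]][][][[][][]][][[[]]][][]': depth seq [1 2 1 2 1 0 1 2 1 0 1 2 1 2 1 0 1 0 1 0 1 2 1 2 1 2 1 0 1 0 1 2 3 2 1 0 1 0 1 0]
  -> pairs=20 depth=3 groups=10 -> no
String 3 '[[][[][][][][][][[]]][][]][[[]][[]][[[]]]][]': depth seq [1 2 1 2 3 2 3 2 3 2 3 2 3 2 3 2 3 4 3 2 1 2 1 2 1 0 1 2 3 2 1 2 3 2 1 2 3 4 3 2 1 0 1 0]
  -> pairs=22 depth=4 groups=3 -> no
String 4 '[][][[]][[][]][[][]][][][[][]][[][][[]][]]': depth seq [1 0 1 0 1 2 1 0 1 2 1 2 1 0 1 2 1 2 1 0 1 0 1 0 1 2 1 2 1 0 1 2 1 2 1 2 3 2 1 2 1 0]
  -> pairs=21 depth=3 groups=9 -> no

Answer: yes no no no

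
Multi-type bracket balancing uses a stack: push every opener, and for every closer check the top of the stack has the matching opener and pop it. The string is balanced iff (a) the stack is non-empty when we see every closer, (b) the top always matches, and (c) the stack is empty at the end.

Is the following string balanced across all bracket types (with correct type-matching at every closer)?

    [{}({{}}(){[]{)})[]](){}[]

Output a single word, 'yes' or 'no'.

Answer: no

Derivation:
pos 0: push '['; stack = [
pos 1: push '{'; stack = [{
pos 2: '}' matches '{'; pop; stack = [
pos 3: push '('; stack = [(
pos 4: push '{'; stack = [({
pos 5: push '{'; stack = [({{
pos 6: '}' matches '{'; pop; stack = [({
pos 7: '}' matches '{'; pop; stack = [(
pos 8: push '('; stack = [((
pos 9: ')' matches '('; pop; stack = [(
pos 10: push '{'; stack = [({
pos 11: push '['; stack = [({[
pos 12: ']' matches '['; pop; stack = [({
pos 13: push '{'; stack = [({{
pos 14: saw closer ')' but top of stack is '{' (expected '}') → INVALID
Verdict: type mismatch at position 14: ')' closes '{' → no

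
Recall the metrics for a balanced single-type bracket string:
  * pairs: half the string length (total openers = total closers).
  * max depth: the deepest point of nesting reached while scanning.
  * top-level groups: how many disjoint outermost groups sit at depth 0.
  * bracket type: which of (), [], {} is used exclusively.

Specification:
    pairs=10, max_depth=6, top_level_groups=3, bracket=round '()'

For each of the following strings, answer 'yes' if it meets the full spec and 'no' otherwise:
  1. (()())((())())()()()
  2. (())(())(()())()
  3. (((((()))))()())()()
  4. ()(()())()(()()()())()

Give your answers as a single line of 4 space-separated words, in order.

Answer: no no yes no

Derivation:
String 1 '(()())((())())()()()': depth seq [1 2 1 2 1 0 1 2 3 2 1 2 1 0 1 0 1 0 1 0]
  -> pairs=10 depth=3 groups=5 -> no
String 2 '(())(())(()())()': depth seq [1 2 1 0 1 2 1 0 1 2 1 2 1 0 1 0]
  -> pairs=8 depth=2 groups=4 -> no
String 3 '(((((()))))()())()()': depth seq [1 2 3 4 5 6 5 4 3 2 1 2 1 2 1 0 1 0 1 0]
  -> pairs=10 depth=6 groups=3 -> yes
String 4 '()(()())()(()()()())()': depth seq [1 0 1 2 1 2 1 0 1 0 1 2 1 2 1 2 1 2 1 0 1 0]
  -> pairs=11 depth=2 groups=5 -> no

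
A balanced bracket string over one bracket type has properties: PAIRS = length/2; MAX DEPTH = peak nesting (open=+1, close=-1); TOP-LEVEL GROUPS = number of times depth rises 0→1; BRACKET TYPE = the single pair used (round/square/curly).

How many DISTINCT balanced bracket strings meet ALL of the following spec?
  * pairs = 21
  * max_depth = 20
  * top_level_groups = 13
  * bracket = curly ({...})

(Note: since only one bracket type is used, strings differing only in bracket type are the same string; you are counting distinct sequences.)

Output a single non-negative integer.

Answer: 0

Derivation:
Spec: pairs=21 depth=20 groups=13
Count(depth <= 20) = 1924065
Count(depth <= 19) = 1924065
Count(depth == 20) = 1924065 - 1924065 = 0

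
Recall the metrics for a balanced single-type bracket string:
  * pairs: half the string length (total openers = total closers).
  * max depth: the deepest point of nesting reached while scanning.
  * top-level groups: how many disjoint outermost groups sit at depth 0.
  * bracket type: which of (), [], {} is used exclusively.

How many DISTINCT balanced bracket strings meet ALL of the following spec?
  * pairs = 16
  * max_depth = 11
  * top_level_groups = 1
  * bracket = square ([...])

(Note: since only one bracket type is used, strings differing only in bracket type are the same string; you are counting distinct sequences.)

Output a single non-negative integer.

Answer: 72036

Derivation:
Spec: pairs=16 depth=11 groups=1
Count(depth <= 11) = 9675125
Count(depth <= 10) = 9603089
Count(depth == 11) = 9675125 - 9603089 = 72036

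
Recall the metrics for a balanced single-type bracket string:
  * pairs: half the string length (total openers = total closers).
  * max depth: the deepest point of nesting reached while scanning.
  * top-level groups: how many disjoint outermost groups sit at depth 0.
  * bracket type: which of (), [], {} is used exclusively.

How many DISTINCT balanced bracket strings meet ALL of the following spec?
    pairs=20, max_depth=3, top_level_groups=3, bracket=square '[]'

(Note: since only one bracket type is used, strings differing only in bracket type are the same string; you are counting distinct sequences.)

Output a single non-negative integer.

Spec: pairs=20 depth=3 groups=3
Count(depth <= 3) = 3735552
Count(depth <= 2) = 171
Count(depth == 3) = 3735552 - 171 = 3735381

Answer: 3735381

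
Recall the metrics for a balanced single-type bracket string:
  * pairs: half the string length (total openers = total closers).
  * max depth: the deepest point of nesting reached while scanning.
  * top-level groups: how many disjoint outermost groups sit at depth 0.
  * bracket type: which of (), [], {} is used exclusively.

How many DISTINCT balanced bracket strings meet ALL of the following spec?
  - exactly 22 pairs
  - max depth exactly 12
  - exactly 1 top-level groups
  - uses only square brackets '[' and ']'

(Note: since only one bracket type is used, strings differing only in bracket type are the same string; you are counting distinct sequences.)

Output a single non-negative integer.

Spec: pairs=22 depth=12 groups=1
Count(depth <= 12) = 24229457252
Count(depth <= 11) = 23768577482
Count(depth == 12) = 24229457252 - 23768577482 = 460879770

Answer: 460879770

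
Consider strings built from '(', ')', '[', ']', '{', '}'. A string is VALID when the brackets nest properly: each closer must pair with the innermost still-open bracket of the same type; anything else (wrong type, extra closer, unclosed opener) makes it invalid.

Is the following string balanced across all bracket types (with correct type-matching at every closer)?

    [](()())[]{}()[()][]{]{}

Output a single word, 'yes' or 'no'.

pos 0: push '['; stack = [
pos 1: ']' matches '['; pop; stack = (empty)
pos 2: push '('; stack = (
pos 3: push '('; stack = ((
pos 4: ')' matches '('; pop; stack = (
pos 5: push '('; stack = ((
pos 6: ')' matches '('; pop; stack = (
pos 7: ')' matches '('; pop; stack = (empty)
pos 8: push '['; stack = [
pos 9: ']' matches '['; pop; stack = (empty)
pos 10: push '{'; stack = {
pos 11: '}' matches '{'; pop; stack = (empty)
pos 12: push '('; stack = (
pos 13: ')' matches '('; pop; stack = (empty)
pos 14: push '['; stack = [
pos 15: push '('; stack = [(
pos 16: ')' matches '('; pop; stack = [
pos 17: ']' matches '['; pop; stack = (empty)
pos 18: push '['; stack = [
pos 19: ']' matches '['; pop; stack = (empty)
pos 20: push '{'; stack = {
pos 21: saw closer ']' but top of stack is '{' (expected '}') → INVALID
Verdict: type mismatch at position 21: ']' closes '{' → no

Answer: no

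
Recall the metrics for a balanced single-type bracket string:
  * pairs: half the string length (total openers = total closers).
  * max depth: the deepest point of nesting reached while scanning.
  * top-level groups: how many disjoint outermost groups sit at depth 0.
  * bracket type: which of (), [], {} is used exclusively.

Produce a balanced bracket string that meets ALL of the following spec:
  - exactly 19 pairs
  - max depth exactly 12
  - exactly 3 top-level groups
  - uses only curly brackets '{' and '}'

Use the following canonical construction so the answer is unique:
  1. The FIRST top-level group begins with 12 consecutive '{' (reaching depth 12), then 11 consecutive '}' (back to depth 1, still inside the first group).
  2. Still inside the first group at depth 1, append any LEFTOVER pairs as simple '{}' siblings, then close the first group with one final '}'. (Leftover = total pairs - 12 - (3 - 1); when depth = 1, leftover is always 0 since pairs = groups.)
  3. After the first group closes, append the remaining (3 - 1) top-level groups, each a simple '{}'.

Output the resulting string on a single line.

Answer: {{{{{{{{{{{{}}}}}}}}}}}{}{}{}{}{}}{}{}

Derivation:
Spec: pairs=19 depth=12 groups=3
Leftover pairs = 19 - 12 - (3-1) = 5
First group: deep chain of depth 12 + 5 sibling pairs
Remaining 2 groups: simple '{}' each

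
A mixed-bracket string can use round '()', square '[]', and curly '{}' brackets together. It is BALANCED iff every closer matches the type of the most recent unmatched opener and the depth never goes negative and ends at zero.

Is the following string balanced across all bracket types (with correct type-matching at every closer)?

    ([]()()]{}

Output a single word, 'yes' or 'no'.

Answer: no

Derivation:
pos 0: push '('; stack = (
pos 1: push '['; stack = ([
pos 2: ']' matches '['; pop; stack = (
pos 3: push '('; stack = ((
pos 4: ')' matches '('; pop; stack = (
pos 5: push '('; stack = ((
pos 6: ')' matches '('; pop; stack = (
pos 7: saw closer ']' but top of stack is '(' (expected ')') → INVALID
Verdict: type mismatch at position 7: ']' closes '(' → no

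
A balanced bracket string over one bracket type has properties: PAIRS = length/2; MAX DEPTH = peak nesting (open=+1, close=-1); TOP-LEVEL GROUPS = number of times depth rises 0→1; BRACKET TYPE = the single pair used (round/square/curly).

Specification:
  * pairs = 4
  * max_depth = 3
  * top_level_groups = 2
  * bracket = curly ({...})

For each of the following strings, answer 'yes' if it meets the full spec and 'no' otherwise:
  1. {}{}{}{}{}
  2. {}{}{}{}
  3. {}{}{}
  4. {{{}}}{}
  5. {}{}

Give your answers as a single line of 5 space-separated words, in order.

String 1 '{}{}{}{}{}': depth seq [1 0 1 0 1 0 1 0 1 0]
  -> pairs=5 depth=1 groups=5 -> no
String 2 '{}{}{}{}': depth seq [1 0 1 0 1 0 1 0]
  -> pairs=4 depth=1 groups=4 -> no
String 3 '{}{}{}': depth seq [1 0 1 0 1 0]
  -> pairs=3 depth=1 groups=3 -> no
String 4 '{{{}}}{}': depth seq [1 2 3 2 1 0 1 0]
  -> pairs=4 depth=3 groups=2 -> yes
String 5 '{}{}': depth seq [1 0 1 0]
  -> pairs=2 depth=1 groups=2 -> no

Answer: no no no yes no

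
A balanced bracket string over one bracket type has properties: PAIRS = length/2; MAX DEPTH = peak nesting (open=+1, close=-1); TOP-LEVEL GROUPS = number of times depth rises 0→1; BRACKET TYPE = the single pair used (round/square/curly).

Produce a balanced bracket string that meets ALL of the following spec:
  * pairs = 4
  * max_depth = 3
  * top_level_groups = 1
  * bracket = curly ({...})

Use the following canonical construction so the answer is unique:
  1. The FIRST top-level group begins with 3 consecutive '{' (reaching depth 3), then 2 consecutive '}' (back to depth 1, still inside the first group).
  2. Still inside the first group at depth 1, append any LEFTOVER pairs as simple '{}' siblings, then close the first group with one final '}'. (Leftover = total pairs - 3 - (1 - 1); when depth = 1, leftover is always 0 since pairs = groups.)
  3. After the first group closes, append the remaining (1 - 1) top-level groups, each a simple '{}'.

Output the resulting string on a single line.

Spec: pairs=4 depth=3 groups=1
Leftover pairs = 4 - 3 - (1-1) = 1
First group: deep chain of depth 3 + 1 sibling pairs
Remaining 0 groups: simple '{}' each

Answer: {{{}}{}}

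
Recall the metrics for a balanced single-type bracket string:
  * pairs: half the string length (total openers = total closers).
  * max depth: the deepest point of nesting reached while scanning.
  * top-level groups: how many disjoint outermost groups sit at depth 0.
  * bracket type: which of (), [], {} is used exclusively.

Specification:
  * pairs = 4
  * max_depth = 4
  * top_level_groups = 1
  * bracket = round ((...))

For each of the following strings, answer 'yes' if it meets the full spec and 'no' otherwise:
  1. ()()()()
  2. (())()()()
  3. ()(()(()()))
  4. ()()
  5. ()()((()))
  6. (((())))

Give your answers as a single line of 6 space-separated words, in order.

Answer: no no no no no yes

Derivation:
String 1 '()()()()': depth seq [1 0 1 0 1 0 1 0]
  -> pairs=4 depth=1 groups=4 -> no
String 2 '(())()()()': depth seq [1 2 1 0 1 0 1 0 1 0]
  -> pairs=5 depth=2 groups=4 -> no
String 3 '()(()(()()))': depth seq [1 0 1 2 1 2 3 2 3 2 1 0]
  -> pairs=6 depth=3 groups=2 -> no
String 4 '()()': depth seq [1 0 1 0]
  -> pairs=2 depth=1 groups=2 -> no
String 5 '()()((()))': depth seq [1 0 1 0 1 2 3 2 1 0]
  -> pairs=5 depth=3 groups=3 -> no
String 6 '(((())))': depth seq [1 2 3 4 3 2 1 0]
  -> pairs=4 depth=4 groups=1 -> yes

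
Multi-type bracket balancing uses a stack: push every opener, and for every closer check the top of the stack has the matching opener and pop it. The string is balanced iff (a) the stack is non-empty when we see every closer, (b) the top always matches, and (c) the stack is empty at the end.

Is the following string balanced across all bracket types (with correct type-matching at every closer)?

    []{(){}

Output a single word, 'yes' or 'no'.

Answer: no

Derivation:
pos 0: push '['; stack = [
pos 1: ']' matches '['; pop; stack = (empty)
pos 2: push '{'; stack = {
pos 3: push '('; stack = {(
pos 4: ')' matches '('; pop; stack = {
pos 5: push '{'; stack = {{
pos 6: '}' matches '{'; pop; stack = {
end: stack still non-empty ({) → INVALID
Verdict: unclosed openers at end: { → no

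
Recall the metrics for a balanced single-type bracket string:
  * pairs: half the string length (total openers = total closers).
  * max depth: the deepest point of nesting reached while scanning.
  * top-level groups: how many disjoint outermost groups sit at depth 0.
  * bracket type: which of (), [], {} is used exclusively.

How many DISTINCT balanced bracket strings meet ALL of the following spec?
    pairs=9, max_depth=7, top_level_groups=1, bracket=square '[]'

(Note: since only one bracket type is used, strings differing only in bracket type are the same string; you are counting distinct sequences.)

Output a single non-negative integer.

Answer: 75

Derivation:
Spec: pairs=9 depth=7 groups=1
Count(depth <= 7) = 1416
Count(depth <= 6) = 1341
Count(depth == 7) = 1416 - 1341 = 75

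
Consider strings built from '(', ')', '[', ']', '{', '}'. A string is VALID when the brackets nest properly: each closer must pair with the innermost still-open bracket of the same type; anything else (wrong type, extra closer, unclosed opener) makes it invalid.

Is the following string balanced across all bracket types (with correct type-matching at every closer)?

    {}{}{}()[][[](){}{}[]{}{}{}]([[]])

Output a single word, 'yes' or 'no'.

pos 0: push '{'; stack = {
pos 1: '}' matches '{'; pop; stack = (empty)
pos 2: push '{'; stack = {
pos 3: '}' matches '{'; pop; stack = (empty)
pos 4: push '{'; stack = {
pos 5: '}' matches '{'; pop; stack = (empty)
pos 6: push '('; stack = (
pos 7: ')' matches '('; pop; stack = (empty)
pos 8: push '['; stack = [
pos 9: ']' matches '['; pop; stack = (empty)
pos 10: push '['; stack = [
pos 11: push '['; stack = [[
pos 12: ']' matches '['; pop; stack = [
pos 13: push '('; stack = [(
pos 14: ')' matches '('; pop; stack = [
pos 15: push '{'; stack = [{
pos 16: '}' matches '{'; pop; stack = [
pos 17: push '{'; stack = [{
pos 18: '}' matches '{'; pop; stack = [
pos 19: push '['; stack = [[
pos 20: ']' matches '['; pop; stack = [
pos 21: push '{'; stack = [{
pos 22: '}' matches '{'; pop; stack = [
pos 23: push '{'; stack = [{
pos 24: '}' matches '{'; pop; stack = [
pos 25: push '{'; stack = [{
pos 26: '}' matches '{'; pop; stack = [
pos 27: ']' matches '['; pop; stack = (empty)
pos 28: push '('; stack = (
pos 29: push '['; stack = ([
pos 30: push '['; stack = ([[
pos 31: ']' matches '['; pop; stack = ([
pos 32: ']' matches '['; pop; stack = (
pos 33: ')' matches '('; pop; stack = (empty)
end: stack empty → VALID
Verdict: properly nested → yes

Answer: yes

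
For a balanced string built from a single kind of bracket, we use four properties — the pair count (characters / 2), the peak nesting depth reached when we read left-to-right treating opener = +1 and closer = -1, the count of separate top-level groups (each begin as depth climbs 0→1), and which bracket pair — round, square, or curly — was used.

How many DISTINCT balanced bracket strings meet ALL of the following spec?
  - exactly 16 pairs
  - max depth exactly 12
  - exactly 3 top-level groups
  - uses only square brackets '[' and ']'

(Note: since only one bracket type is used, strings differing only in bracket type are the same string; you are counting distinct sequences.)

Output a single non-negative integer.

Spec: pairs=16 depth=12 groups=3
Count(depth <= 12) = 7020327
Count(depth <= 11) = 7019436
Count(depth == 12) = 7020327 - 7019436 = 891

Answer: 891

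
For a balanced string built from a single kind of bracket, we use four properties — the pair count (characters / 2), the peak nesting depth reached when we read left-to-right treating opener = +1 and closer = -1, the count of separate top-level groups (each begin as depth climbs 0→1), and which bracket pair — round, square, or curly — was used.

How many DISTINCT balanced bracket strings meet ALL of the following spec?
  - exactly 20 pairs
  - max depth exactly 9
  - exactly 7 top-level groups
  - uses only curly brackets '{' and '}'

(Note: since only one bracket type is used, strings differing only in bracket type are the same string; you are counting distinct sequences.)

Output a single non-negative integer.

Spec: pairs=20 depth=9 groups=7
Count(depth <= 9) = 121395008
Count(depth <= 8) = 120639848
Count(depth == 9) = 121395008 - 120639848 = 755160

Answer: 755160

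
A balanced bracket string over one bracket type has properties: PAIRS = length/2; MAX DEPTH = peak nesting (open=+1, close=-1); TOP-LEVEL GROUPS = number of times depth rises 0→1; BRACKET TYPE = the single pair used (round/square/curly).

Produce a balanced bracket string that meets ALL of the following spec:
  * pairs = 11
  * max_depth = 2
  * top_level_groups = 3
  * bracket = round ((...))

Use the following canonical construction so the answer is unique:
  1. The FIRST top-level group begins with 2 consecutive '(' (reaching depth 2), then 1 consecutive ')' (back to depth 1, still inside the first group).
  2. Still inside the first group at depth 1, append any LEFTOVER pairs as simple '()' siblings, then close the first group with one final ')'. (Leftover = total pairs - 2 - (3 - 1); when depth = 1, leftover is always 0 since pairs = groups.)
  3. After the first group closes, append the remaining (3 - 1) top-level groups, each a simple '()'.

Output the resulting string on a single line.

Spec: pairs=11 depth=2 groups=3
Leftover pairs = 11 - 2 - (3-1) = 7
First group: deep chain of depth 2 + 7 sibling pairs
Remaining 2 groups: simple '()' each

Answer: (()()()()()()()())()()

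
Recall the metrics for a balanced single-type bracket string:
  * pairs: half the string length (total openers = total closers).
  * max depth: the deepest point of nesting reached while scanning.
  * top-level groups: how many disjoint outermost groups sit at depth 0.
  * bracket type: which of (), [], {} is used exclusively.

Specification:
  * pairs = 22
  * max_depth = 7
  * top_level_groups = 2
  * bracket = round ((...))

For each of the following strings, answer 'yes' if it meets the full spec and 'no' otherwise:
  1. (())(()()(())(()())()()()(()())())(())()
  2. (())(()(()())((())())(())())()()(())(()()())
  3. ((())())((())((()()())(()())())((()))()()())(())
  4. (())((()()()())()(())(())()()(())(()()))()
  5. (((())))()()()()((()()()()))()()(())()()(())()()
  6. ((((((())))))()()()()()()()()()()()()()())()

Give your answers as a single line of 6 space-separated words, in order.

String 1 '(())(()()(())(()())()()()(()())())(())()': depth seq [1 2 1 0 1 2 1 2 1 2 3 2 1 2 3 2 3 2 1 2 1 2 1 2 1 2 3 2 3 2 1 2 1 0 1 2 1 0 1 0]
  -> pairs=20 depth=3 groups=4 -> no
String 2 '(())(()(()())((())())(())())()()(())(()()())': depth seq [1 2 1 0 1 2 1 2 3 2 3 2 1 2 3 4 3 2 3 2 1 2 3 2 1 2 1 0 1 0 1 0 1 2 1 0 1 2 1 2 1 2 1 0]
  -> pairs=22 depth=4 groups=6 -> no
String 3 '((())())((())((()()())(()())())((()))()()())(())': depth seq [1 2 3 2 1 2 1 0 1 2 3 2 1 2 3 4 3 4 3 4 3 2 3 4 3 4 3 2 3 2 1 2 3 4 3 2 1 2 1 2 1 2 1 0 1 2 1 0]
  -> pairs=24 depth=4 groups=3 -> no
String 4 '(())((()()()())()(())(())()()(())(()()))()': depth seq [1 2 1 0 1 2 3 2 3 2 3 2 3 2 1 2 1 2 3 2 1 2 3 2 1 2 1 2 1 2 3 2 1 2 3 2 3 2 1 0 1 0]
  -> pairs=21 depth=3 groups=3 -> no
String 5 '(((())))()()()()((()()()()))()()(())()()(())()()': depth seq [1 2 3 4 3 2 1 0 1 0 1 0 1 0 1 0 1 2 3 2 3 2 3 2 3 2 1 0 1 0 1 0 1 2 1 0 1 0 1 0 1 2 1 0 1 0 1 0]
  -> pairs=24 depth=4 groups=14 -> no
String 6 '((((((())))))()()()()()()()()()()()()()())()': depth seq [1 2 3 4 5 6 7 6 5 4 3 2 1 2 1 2 1 2 1 2 1 2 1 2 1 2 1 2 1 2 1 2 1 2 1 2 1 2 1 2 1 0 1 0]
  -> pairs=22 depth=7 groups=2 -> yes

Answer: no no no no no yes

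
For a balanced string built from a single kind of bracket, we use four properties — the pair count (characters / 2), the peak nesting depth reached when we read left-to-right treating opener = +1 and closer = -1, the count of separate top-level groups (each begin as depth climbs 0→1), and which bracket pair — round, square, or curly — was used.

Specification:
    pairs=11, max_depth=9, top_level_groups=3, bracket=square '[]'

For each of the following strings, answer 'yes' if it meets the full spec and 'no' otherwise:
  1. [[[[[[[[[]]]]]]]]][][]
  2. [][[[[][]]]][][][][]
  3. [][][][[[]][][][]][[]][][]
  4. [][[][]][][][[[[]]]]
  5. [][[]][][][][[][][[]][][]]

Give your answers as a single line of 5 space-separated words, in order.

Answer: yes no no no no

Derivation:
String 1 '[[[[[[[[[]]]]]]]]][][]': depth seq [1 2 3 4 5 6 7 8 9 8 7 6 5 4 3 2 1 0 1 0 1 0]
  -> pairs=11 depth=9 groups=3 -> yes
String 2 '[][[[[][]]]][][][][]': depth seq [1 0 1 2 3 4 3 4 3 2 1 0 1 0 1 0 1 0 1 0]
  -> pairs=10 depth=4 groups=6 -> no
String 3 '[][][][[[]][][][]][[]][][]': depth seq [1 0 1 0 1 0 1 2 3 2 1 2 1 2 1 2 1 0 1 2 1 0 1 0 1 0]
  -> pairs=13 depth=3 groups=7 -> no
String 4 '[][[][]][][][[[[]]]]': depth seq [1 0 1 2 1 2 1 0 1 0 1 0 1 2 3 4 3 2 1 0]
  -> pairs=10 depth=4 groups=5 -> no
String 5 '[][[]][][][][[][][[]][][]]': depth seq [1 0 1 2 1 0 1 0 1 0 1 0 1 2 1 2 1 2 3 2 1 2 1 2 1 0]
  -> pairs=13 depth=3 groups=6 -> no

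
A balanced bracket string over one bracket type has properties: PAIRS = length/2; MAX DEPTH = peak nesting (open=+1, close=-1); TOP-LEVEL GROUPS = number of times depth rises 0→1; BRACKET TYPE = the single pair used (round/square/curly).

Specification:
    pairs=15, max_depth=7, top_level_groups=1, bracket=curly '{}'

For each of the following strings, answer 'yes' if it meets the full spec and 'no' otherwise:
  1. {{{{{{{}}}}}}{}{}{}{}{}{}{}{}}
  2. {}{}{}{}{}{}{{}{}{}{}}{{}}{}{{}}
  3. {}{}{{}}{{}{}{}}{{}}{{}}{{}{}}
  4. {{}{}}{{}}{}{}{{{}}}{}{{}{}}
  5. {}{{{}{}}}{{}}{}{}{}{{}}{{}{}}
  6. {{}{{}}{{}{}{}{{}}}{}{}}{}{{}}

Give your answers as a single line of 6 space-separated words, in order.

String 1 '{{{{{{{}}}}}}{}{}{}{}{}{}{}{}}': depth seq [1 2 3 4 5 6 7 6 5 4 3 2 1 2 1 2 1 2 1 2 1 2 1 2 1 2 1 2 1 0]
  -> pairs=15 depth=7 groups=1 -> yes
String 2 '{}{}{}{}{}{}{{}{}{}{}}{{}}{}{{}}': depth seq [1 0 1 0 1 0 1 0 1 0 1 0 1 2 1 2 1 2 1 2 1 0 1 2 1 0 1 0 1 2 1 0]
  -> pairs=16 depth=2 groups=10 -> no
String 3 '{}{}{{}}{{}{}{}}{{}}{{}}{{}{}}': depth seq [1 0 1 0 1 2 1 0 1 2 1 2 1 2 1 0 1 2 1 0 1 2 1 0 1 2 1 2 1 0]
  -> pairs=15 depth=2 groups=7 -> no
String 4 '{{}{}}{{}}{}{}{{{}}}{}{{}{}}': depth seq [1 2 1 2 1 0 1 2 1 0 1 0 1 0 1 2 3 2 1 0 1 0 1 2 1 2 1 0]
  -> pairs=14 depth=3 groups=7 -> no
String 5 '{}{{{}{}}}{{}}{}{}{}{{}}{{}{}}': depth seq [1 0 1 2 3 2 3 2 1 0 1 2 1 0 1 0 1 0 1 0 1 2 1 0 1 2 1 2 1 0]
  -> pairs=15 depth=3 groups=8 -> no
String 6 '{{}{{}}{{}{}{}{{}}}{}{}}{}{{}}': depth seq [1 2 1 2 3 2 1 2 3 2 3 2 3 2 3 4 3 2 1 2 1 2 1 0 1 0 1 2 1 0]
  -> pairs=15 depth=4 groups=3 -> no

Answer: yes no no no no no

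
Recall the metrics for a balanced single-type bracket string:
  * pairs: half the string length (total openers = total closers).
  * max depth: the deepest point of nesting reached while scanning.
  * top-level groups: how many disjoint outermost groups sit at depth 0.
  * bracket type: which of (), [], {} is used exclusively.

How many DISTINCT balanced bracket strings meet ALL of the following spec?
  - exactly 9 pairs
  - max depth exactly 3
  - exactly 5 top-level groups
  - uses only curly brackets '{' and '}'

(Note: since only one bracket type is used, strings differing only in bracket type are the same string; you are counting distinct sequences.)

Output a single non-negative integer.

Answer: 155

Derivation:
Spec: pairs=9 depth=3 groups=5
Count(depth <= 3) = 225
Count(depth <= 2) = 70
Count(depth == 3) = 225 - 70 = 155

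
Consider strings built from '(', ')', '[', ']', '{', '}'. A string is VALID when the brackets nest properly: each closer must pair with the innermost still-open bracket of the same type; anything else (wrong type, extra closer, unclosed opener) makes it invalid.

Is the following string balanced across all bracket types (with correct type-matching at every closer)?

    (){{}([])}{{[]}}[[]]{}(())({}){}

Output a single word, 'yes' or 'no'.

pos 0: push '('; stack = (
pos 1: ')' matches '('; pop; stack = (empty)
pos 2: push '{'; stack = {
pos 3: push '{'; stack = {{
pos 4: '}' matches '{'; pop; stack = {
pos 5: push '('; stack = {(
pos 6: push '['; stack = {([
pos 7: ']' matches '['; pop; stack = {(
pos 8: ')' matches '('; pop; stack = {
pos 9: '}' matches '{'; pop; stack = (empty)
pos 10: push '{'; stack = {
pos 11: push '{'; stack = {{
pos 12: push '['; stack = {{[
pos 13: ']' matches '['; pop; stack = {{
pos 14: '}' matches '{'; pop; stack = {
pos 15: '}' matches '{'; pop; stack = (empty)
pos 16: push '['; stack = [
pos 17: push '['; stack = [[
pos 18: ']' matches '['; pop; stack = [
pos 19: ']' matches '['; pop; stack = (empty)
pos 20: push '{'; stack = {
pos 21: '}' matches '{'; pop; stack = (empty)
pos 22: push '('; stack = (
pos 23: push '('; stack = ((
pos 24: ')' matches '('; pop; stack = (
pos 25: ')' matches '('; pop; stack = (empty)
pos 26: push '('; stack = (
pos 27: push '{'; stack = ({
pos 28: '}' matches '{'; pop; stack = (
pos 29: ')' matches '('; pop; stack = (empty)
pos 30: push '{'; stack = {
pos 31: '}' matches '{'; pop; stack = (empty)
end: stack empty → VALID
Verdict: properly nested → yes

Answer: yes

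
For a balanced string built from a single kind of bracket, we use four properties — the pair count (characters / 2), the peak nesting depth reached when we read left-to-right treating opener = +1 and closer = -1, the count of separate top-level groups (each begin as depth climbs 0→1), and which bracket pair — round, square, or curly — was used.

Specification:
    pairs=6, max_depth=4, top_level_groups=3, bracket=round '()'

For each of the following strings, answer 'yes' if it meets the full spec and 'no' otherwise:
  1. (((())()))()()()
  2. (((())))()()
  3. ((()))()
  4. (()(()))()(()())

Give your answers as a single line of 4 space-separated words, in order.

Answer: no yes no no

Derivation:
String 1 '(((())()))()()()': depth seq [1 2 3 4 3 2 3 2 1 0 1 0 1 0 1 0]
  -> pairs=8 depth=4 groups=4 -> no
String 2 '(((())))()()': depth seq [1 2 3 4 3 2 1 0 1 0 1 0]
  -> pairs=6 depth=4 groups=3 -> yes
String 3 '((()))()': depth seq [1 2 3 2 1 0 1 0]
  -> pairs=4 depth=3 groups=2 -> no
String 4 '(()(()))()(()())': depth seq [1 2 1 2 3 2 1 0 1 0 1 2 1 2 1 0]
  -> pairs=8 depth=3 groups=3 -> no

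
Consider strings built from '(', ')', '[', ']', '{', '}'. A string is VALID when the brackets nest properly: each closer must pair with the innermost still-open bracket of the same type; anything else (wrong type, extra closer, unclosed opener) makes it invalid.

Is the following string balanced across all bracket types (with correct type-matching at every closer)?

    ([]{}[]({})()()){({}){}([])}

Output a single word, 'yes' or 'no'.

Answer: yes

Derivation:
pos 0: push '('; stack = (
pos 1: push '['; stack = ([
pos 2: ']' matches '['; pop; stack = (
pos 3: push '{'; stack = ({
pos 4: '}' matches '{'; pop; stack = (
pos 5: push '['; stack = ([
pos 6: ']' matches '['; pop; stack = (
pos 7: push '('; stack = ((
pos 8: push '{'; stack = (({
pos 9: '}' matches '{'; pop; stack = ((
pos 10: ')' matches '('; pop; stack = (
pos 11: push '('; stack = ((
pos 12: ')' matches '('; pop; stack = (
pos 13: push '('; stack = ((
pos 14: ')' matches '('; pop; stack = (
pos 15: ')' matches '('; pop; stack = (empty)
pos 16: push '{'; stack = {
pos 17: push '('; stack = {(
pos 18: push '{'; stack = {({
pos 19: '}' matches '{'; pop; stack = {(
pos 20: ')' matches '('; pop; stack = {
pos 21: push '{'; stack = {{
pos 22: '}' matches '{'; pop; stack = {
pos 23: push '('; stack = {(
pos 24: push '['; stack = {([
pos 25: ']' matches '['; pop; stack = {(
pos 26: ')' matches '('; pop; stack = {
pos 27: '}' matches '{'; pop; stack = (empty)
end: stack empty → VALID
Verdict: properly nested → yes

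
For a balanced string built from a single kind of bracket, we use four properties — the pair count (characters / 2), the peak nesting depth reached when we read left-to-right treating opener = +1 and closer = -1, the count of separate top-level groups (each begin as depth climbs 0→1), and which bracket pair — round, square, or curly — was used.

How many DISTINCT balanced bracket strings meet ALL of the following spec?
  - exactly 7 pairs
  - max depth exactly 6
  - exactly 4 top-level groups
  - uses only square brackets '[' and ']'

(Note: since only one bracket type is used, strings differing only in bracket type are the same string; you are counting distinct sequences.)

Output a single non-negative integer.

Spec: pairs=7 depth=6 groups=4
Count(depth <= 6) = 48
Count(depth <= 5) = 48
Count(depth == 6) = 48 - 48 = 0

Answer: 0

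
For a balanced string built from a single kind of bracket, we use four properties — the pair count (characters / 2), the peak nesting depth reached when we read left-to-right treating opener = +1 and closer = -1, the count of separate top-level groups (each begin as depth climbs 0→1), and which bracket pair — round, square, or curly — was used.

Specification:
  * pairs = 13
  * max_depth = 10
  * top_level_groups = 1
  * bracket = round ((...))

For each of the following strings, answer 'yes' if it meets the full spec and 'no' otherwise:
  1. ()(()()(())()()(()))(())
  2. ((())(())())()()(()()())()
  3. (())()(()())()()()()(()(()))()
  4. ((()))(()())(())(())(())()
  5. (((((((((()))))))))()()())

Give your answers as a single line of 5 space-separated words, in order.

Answer: no no no no yes

Derivation:
String 1 '()(()()(())()()(()))(())': depth seq [1 0 1 2 1 2 1 2 3 2 1 2 1 2 1 2 3 2 1 0 1 2 1 0]
  -> pairs=12 depth=3 groups=3 -> no
String 2 '((())(())())()()(()()())()': depth seq [1 2 3 2 1 2 3 2 1 2 1 0 1 0 1 0 1 2 1 2 1 2 1 0 1 0]
  -> pairs=13 depth=3 groups=5 -> no
String 3 '(())()(()())()()()()(()(()))()': depth seq [1 2 1 0 1 0 1 2 1 2 1 0 1 0 1 0 1 0 1 0 1 2 1 2 3 2 1 0 1 0]
  -> pairs=15 depth=3 groups=9 -> no
String 4 '((()))(()())(())(())(())()': depth seq [1 2 3 2 1 0 1 2 1 2 1 0 1 2 1 0 1 2 1 0 1 2 1 0 1 0]
  -> pairs=13 depth=3 groups=6 -> no
String 5 '(((((((((()))))))))()()())': depth seq [1 2 3 4 5 6 7 8 9 10 9 8 7 6 5 4 3 2 1 2 1 2 1 2 1 0]
  -> pairs=13 depth=10 groups=1 -> yes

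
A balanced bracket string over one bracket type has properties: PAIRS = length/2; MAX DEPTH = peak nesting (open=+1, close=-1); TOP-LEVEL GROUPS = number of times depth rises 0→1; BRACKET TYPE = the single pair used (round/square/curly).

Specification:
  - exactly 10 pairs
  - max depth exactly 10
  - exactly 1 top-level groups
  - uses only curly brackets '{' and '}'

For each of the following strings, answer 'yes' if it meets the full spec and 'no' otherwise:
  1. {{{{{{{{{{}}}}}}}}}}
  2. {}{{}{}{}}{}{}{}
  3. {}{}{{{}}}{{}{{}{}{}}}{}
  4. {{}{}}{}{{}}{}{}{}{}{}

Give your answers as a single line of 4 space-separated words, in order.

String 1 '{{{{{{{{{{}}}}}}}}}}': depth seq [1 2 3 4 5 6 7 8 9 10 9 8 7 6 5 4 3 2 1 0]
  -> pairs=10 depth=10 groups=1 -> yes
String 2 '{}{{}{}{}}{}{}{}': depth seq [1 0 1 2 1 2 1 2 1 0 1 0 1 0 1 0]
  -> pairs=8 depth=2 groups=5 -> no
String 3 '{}{}{{{}}}{{}{{}{}{}}}{}': depth seq [1 0 1 0 1 2 3 2 1 0 1 2 1 2 3 2 3 2 3 2 1 0 1 0]
  -> pairs=12 depth=3 groups=5 -> no
String 4 '{{}{}}{}{{}}{}{}{}{}{}': depth seq [1 2 1 2 1 0 1 0 1 2 1 0 1 0 1 0 1 0 1 0 1 0]
  -> pairs=11 depth=2 groups=8 -> no

Answer: yes no no no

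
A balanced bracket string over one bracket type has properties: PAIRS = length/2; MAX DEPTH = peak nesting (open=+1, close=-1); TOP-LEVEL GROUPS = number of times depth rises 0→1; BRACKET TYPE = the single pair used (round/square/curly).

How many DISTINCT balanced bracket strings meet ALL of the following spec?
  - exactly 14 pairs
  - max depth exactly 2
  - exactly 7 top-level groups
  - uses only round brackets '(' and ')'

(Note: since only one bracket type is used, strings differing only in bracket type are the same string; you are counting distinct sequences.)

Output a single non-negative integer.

Spec: pairs=14 depth=2 groups=7
Count(depth <= 2) = 1716
Count(depth <= 1) = 0
Count(depth == 2) = 1716 - 0 = 1716

Answer: 1716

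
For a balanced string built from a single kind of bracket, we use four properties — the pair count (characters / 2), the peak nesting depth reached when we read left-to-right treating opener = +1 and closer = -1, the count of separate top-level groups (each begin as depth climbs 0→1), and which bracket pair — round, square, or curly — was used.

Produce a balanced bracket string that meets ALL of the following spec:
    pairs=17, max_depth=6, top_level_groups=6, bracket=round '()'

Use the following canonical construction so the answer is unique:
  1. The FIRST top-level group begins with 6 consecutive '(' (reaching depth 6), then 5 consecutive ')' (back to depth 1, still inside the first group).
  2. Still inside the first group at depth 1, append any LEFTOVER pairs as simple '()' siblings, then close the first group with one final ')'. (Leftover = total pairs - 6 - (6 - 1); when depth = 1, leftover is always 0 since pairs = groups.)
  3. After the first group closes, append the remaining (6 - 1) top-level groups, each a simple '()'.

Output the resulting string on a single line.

Spec: pairs=17 depth=6 groups=6
Leftover pairs = 17 - 6 - (6-1) = 6
First group: deep chain of depth 6 + 6 sibling pairs
Remaining 5 groups: simple '()' each

Answer: (((((()))))()()()()()())()()()()()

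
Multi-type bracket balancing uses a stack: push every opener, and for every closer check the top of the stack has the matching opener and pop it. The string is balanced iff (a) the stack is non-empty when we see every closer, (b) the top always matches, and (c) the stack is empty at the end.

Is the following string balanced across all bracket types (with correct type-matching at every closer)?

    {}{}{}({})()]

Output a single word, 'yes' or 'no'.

pos 0: push '{'; stack = {
pos 1: '}' matches '{'; pop; stack = (empty)
pos 2: push '{'; stack = {
pos 3: '}' matches '{'; pop; stack = (empty)
pos 4: push '{'; stack = {
pos 5: '}' matches '{'; pop; stack = (empty)
pos 6: push '('; stack = (
pos 7: push '{'; stack = ({
pos 8: '}' matches '{'; pop; stack = (
pos 9: ')' matches '('; pop; stack = (empty)
pos 10: push '('; stack = (
pos 11: ')' matches '('; pop; stack = (empty)
pos 12: saw closer ']' but stack is empty → INVALID
Verdict: unmatched closer ']' at position 12 → no

Answer: no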